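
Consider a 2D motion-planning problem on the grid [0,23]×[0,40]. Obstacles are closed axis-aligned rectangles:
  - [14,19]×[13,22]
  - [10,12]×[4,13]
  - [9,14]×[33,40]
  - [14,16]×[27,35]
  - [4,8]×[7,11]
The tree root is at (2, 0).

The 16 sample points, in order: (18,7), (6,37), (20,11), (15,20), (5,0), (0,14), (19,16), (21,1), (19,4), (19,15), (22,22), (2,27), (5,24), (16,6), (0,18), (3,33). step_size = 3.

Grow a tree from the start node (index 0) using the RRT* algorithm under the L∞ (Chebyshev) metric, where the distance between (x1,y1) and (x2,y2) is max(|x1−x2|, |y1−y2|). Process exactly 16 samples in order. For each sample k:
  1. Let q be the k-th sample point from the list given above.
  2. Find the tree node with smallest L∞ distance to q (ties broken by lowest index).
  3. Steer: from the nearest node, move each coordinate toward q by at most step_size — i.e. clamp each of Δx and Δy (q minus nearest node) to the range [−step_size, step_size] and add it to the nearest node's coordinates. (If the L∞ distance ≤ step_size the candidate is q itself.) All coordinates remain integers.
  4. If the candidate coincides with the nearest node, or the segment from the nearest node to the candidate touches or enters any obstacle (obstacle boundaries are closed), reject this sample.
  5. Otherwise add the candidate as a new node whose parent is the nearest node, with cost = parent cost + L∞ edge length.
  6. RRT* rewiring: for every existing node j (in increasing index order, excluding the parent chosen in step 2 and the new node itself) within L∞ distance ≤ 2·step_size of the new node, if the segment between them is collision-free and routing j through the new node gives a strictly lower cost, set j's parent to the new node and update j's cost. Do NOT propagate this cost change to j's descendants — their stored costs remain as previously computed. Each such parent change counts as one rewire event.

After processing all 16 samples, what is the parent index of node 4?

Parent of node 4: 2

1. q=(18,7) nearest=0 d=16 new=(5,3) → add node 1 parent=0 cost=3
2. q=(6,37) nearest=1 d=34 new=(6,6) → add node 2 parent=1 cost=6
3. q=(20,11) nearest=2 d=14 new=(9,9) → blocked by [4,8]×[7,11], reject
4. q=(15,20) nearest=2 d=14 new=(9,9) → blocked by [4,8]×[7,11], reject
5. q=(5,0) nearest=0 d=3 new=(5,0) → add node 3 parent=0 cost=3
6. q=(0,14) nearest=2 d=8 new=(3,9) → blocked by [4,8]×[7,11], reject
7. q=(19,16) nearest=2 d=13 new=(9,9) → blocked by [4,8]×[7,11], reject
8. q=(21,1) nearest=2 d=15 new=(9,3) → add node 4 parent=2 cost=9
9. q=(19,4) nearest=4 d=10 new=(12,4) → blocked by [10,12]×[4,13], reject
10. q=(19,15) nearest=4 d=12 new=(12,6) → blocked by [10,12]×[4,13], reject
11. q=(22,22) nearest=2 d=16 new=(9,9) → blocked by [4,8]×[7,11], reject
12. q=(2,27) nearest=2 d=21 new=(3,9) → blocked by [4,8]×[7,11], reject
13. q=(5,24) nearest=2 d=18 new=(5,9) → blocked by [4,8]×[7,11], reject
14. q=(16,6) nearest=4 d=7 new=(12,6) → blocked by [10,12]×[4,13], reject
15. q=(0,18) nearest=2 d=12 new=(3,9) → blocked by [4,8]×[7,11], reject
16. q=(3,33) nearest=2 d=27 new=(3,9) → blocked by [4,8]×[7,11], reject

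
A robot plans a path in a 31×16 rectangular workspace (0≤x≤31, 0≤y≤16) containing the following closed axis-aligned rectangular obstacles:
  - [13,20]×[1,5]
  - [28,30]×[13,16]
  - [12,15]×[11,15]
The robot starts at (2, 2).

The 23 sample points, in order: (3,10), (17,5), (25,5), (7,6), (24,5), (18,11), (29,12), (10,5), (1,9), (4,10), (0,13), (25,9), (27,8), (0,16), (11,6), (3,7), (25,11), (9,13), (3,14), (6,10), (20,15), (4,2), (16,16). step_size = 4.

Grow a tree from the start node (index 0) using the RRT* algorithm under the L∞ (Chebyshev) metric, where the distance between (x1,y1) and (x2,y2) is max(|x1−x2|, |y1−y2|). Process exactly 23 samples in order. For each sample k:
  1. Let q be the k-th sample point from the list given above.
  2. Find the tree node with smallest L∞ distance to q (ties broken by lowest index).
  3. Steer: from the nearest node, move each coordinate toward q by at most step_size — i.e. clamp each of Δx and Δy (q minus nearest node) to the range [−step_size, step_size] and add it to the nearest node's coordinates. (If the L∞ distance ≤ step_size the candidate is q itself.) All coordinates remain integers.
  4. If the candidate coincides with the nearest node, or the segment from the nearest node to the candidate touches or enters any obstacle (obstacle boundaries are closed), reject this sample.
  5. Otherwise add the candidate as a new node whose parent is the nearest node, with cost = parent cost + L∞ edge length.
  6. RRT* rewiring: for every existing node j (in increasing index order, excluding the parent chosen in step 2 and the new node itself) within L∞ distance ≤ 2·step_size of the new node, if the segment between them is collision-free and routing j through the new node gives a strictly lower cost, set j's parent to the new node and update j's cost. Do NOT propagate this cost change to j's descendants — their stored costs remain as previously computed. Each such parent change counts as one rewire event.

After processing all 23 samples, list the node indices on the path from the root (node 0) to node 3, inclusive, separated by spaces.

1. q=(3,10) nearest=0 d=8 new=(3,6) → add node 1 parent=0 cost=4
2. q=(17,5) nearest=1 d=14 new=(7,5) → add node 2 parent=1 cost=8
3. q=(25,5) nearest=2 d=18 new=(11,5) → add node 3 parent=2 cost=12
4. q=(7,6) nearest=2 d=1 new=(7,6) → add node 4 parent=2 cost=9
5. q=(24,5) nearest=3 d=13 new=(15,5) → blocked by [13,20]×[1,5], reject
6. q=(18,11) nearest=3 d=7 new=(15,9) → add node 5 parent=3 cost=16
7. q=(29,12) nearest=5 d=14 new=(19,12) → add node 6 parent=5 cost=20
8. q=(10,5) nearest=3 d=1 new=(10,5) → add node 7 parent=3 cost=13
9. q=(1,9) nearest=1 d=3 new=(1,9) → add node 8 parent=1 cost=7
10. q=(4,10) nearest=8 d=3 new=(4,10) → add node 9 parent=8 cost=10
11. q=(0,13) nearest=8 d=4 new=(0,13) → add node 10 parent=8 cost=11
12. q=(25,9) nearest=6 d=6 new=(23,9) → add node 11 parent=6 cost=24
13. q=(27,8) nearest=11 d=4 new=(27,8) → add node 12 parent=11 cost=28
14. q=(0,16) nearest=10 d=3 new=(0,16) → add node 13 parent=10 cost=14
15. q=(11,6) nearest=3 d=1 new=(11,6) → add node 14 parent=3 cost=13
16. q=(3,7) nearest=1 d=1 new=(3,7) → add node 15 parent=1 cost=5; rewire 7→15 (12<13); rewire 9→15 (8<10)
17. q=(25,11) nearest=11 d=2 new=(25,11) → add node 16 parent=11 cost=26
18. q=(9,13) nearest=9 d=5 new=(8,13) → add node 17 parent=9 cost=12
19. q=(3,14) nearest=10 d=3 new=(3,14) → add node 18 parent=10 cost=14
20. q=(6,10) nearest=9 d=2 new=(6,10) → add node 19 parent=9 cost=10
21. q=(20,15) nearest=6 d=3 new=(20,15) → add node 20 parent=6 cost=23
22. q=(4,2) nearest=0 d=2 new=(4,2) → add node 21 parent=0 cost=2; rewire 2→21 (5<8); rewire 3→21 (9<12); rewire 4→21 (6<9); rewire 7→21 (8<12); rewire 14→21 (9<13)
23. q=(16,16) nearest=6 d=4 new=(16,16) → add node 22 parent=6 cost=24

Path: 0 21 3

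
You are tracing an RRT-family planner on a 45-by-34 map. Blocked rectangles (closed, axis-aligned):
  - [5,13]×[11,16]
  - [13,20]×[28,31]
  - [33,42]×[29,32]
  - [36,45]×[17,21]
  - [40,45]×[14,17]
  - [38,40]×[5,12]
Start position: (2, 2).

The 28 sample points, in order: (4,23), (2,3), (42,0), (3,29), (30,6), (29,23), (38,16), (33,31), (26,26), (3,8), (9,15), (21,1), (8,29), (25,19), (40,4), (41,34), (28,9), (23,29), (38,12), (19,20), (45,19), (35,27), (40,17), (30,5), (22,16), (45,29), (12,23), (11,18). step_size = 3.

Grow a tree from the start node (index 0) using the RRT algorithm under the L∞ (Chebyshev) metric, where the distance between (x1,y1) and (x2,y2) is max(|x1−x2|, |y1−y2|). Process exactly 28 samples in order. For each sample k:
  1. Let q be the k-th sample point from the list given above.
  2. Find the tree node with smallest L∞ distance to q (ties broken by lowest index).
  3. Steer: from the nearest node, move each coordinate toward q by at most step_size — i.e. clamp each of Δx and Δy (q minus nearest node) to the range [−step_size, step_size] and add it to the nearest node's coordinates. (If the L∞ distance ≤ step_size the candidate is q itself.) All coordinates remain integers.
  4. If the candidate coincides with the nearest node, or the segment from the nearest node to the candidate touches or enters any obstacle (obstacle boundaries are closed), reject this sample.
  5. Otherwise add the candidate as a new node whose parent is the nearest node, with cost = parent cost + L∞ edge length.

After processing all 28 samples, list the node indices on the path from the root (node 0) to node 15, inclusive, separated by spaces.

Path: 0 1 3 5 6 7 8 9 12 13 15

1. q=(4,23) nearest=0 d=21 new=(4,5) → add node 1 parent=0 cost=3
2. q=(2,3) nearest=0 d=1 new=(2,3) → add node 2 parent=0 cost=1
3. q=(42,0) nearest=1 d=38 new=(7,2) → add node 3 parent=1 cost=6
4. q=(3,29) nearest=1 d=24 new=(3,8) → add node 4 parent=1 cost=6
5. q=(30,6) nearest=3 d=23 new=(10,5) → add node 5 parent=3 cost=9
6. q=(29,23) nearest=5 d=19 new=(13,8) → add node 6 parent=5 cost=12
7. q=(38,16) nearest=6 d=25 new=(16,11) → add node 7 parent=6 cost=15
8. q=(33,31) nearest=7 d=20 new=(19,14) → add node 8 parent=7 cost=18
9. q=(26,26) nearest=8 d=12 new=(22,17) → add node 9 parent=8 cost=21
10. q=(3,8) nearest=4 d=0 → coincident, reject
11. q=(9,15) nearest=4 d=7 new=(6,11) → blocked by [5,13]×[11,16], reject
12. q=(21,1) nearest=6 d=8 new=(16,5) → add node 10 parent=6 cost=15
13. q=(8,29) nearest=9 d=14 new=(19,20) → add node 11 parent=9 cost=24
14. q=(25,19) nearest=9 d=3 new=(25,19) → add node 12 parent=9 cost=24
15. q=(40,4) nearest=12 d=15 new=(28,16) → add node 13 parent=12 cost=27
16. q=(41,34) nearest=12 d=16 new=(28,22) → add node 14 parent=12 cost=27
17. q=(28,9) nearest=13 d=7 new=(28,13) → add node 15 parent=13 cost=30
18. q=(23,29) nearest=14 d=7 new=(25,25) → add node 16 parent=14 cost=30
19. q=(38,12) nearest=13 d=10 new=(31,13) → add node 17 parent=13 cost=30
20. q=(19,20) nearest=11 d=0 → coincident, reject
21. q=(45,19) nearest=17 d=14 new=(34,16) → add node 18 parent=17 cost=33
22. q=(35,27) nearest=14 d=7 new=(31,25) → add node 19 parent=14 cost=30
23. q=(40,17) nearest=18 d=6 new=(37,17) → blocked by [36,45]×[17,21], reject
24. q=(30,5) nearest=15 d=8 new=(30,10) → add node 20 parent=15 cost=33
25. q=(22,16) nearest=9 d=1 new=(22,16) → add node 21 parent=9 cost=22
26. q=(45,29) nearest=18 d=13 new=(37,19) → blocked by [36,45]×[17,21], reject
27. q=(12,23) nearest=11 d=7 new=(16,23) → add node 22 parent=11 cost=27
28. q=(11,18) nearest=22 d=5 new=(13,20) → add node 23 parent=22 cost=30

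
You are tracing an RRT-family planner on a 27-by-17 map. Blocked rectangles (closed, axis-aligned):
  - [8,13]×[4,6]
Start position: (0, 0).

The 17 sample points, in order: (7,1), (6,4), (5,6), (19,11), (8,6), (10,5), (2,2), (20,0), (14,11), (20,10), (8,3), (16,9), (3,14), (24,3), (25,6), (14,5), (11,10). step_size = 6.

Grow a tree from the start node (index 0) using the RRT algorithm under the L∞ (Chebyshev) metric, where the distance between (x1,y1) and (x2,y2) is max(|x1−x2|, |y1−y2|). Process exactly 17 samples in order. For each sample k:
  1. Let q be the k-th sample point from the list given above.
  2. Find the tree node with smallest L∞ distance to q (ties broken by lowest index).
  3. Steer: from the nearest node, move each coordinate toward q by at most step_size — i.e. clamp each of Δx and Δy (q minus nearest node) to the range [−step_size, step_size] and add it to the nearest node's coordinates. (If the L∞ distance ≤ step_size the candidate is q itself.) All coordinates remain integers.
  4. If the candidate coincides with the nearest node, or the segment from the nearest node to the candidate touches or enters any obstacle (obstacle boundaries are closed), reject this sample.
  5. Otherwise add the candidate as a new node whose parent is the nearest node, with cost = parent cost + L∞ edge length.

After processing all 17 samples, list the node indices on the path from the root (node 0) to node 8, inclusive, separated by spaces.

1. q=(7,1) nearest=0 d=7 new=(6,1) → add node 1 parent=0 cost=6
2. q=(6,4) nearest=1 d=3 new=(6,4) → add node 2 parent=1 cost=9
3. q=(5,6) nearest=2 d=2 new=(5,6) → add node 3 parent=2 cost=11
4. q=(19,11) nearest=1 d=13 new=(12,7) → blocked by [8,13]×[4,6], reject
5. q=(8,6) nearest=2 d=2 new=(8,6) → blocked by [8,13]×[4,6], reject
6. q=(10,5) nearest=1 d=4 new=(10,5) → blocked by [8,13]×[4,6], reject
7. q=(2,2) nearest=0 d=2 new=(2,2) → add node 4 parent=0 cost=2
8. q=(20,0) nearest=1 d=14 new=(12,0) → add node 5 parent=1 cost=12
9. q=(14,11) nearest=2 d=8 new=(12,10) → blocked by [8,13]×[4,6], reject
10. q=(20,10) nearest=5 d=10 new=(18,6) → add node 6 parent=5 cost=18
11. q=(8,3) nearest=1 d=2 new=(8,3) → add node 7 parent=1 cost=8
12. q=(16,9) nearest=6 d=3 new=(16,9) → add node 8 parent=6 cost=21
13. q=(3,14) nearest=3 d=8 new=(3,12) → add node 9 parent=3 cost=17
14. q=(24,3) nearest=6 d=6 new=(24,3) → add node 10 parent=6 cost=24
15. q=(25,6) nearest=10 d=3 new=(25,6) → add node 11 parent=10 cost=27
16. q=(14,5) nearest=6 d=4 new=(14,5) → add node 12 parent=6 cost=22
17. q=(11,10) nearest=8 d=5 new=(11,10) → add node 13 parent=8 cost=26

Path: 0 1 5 6 8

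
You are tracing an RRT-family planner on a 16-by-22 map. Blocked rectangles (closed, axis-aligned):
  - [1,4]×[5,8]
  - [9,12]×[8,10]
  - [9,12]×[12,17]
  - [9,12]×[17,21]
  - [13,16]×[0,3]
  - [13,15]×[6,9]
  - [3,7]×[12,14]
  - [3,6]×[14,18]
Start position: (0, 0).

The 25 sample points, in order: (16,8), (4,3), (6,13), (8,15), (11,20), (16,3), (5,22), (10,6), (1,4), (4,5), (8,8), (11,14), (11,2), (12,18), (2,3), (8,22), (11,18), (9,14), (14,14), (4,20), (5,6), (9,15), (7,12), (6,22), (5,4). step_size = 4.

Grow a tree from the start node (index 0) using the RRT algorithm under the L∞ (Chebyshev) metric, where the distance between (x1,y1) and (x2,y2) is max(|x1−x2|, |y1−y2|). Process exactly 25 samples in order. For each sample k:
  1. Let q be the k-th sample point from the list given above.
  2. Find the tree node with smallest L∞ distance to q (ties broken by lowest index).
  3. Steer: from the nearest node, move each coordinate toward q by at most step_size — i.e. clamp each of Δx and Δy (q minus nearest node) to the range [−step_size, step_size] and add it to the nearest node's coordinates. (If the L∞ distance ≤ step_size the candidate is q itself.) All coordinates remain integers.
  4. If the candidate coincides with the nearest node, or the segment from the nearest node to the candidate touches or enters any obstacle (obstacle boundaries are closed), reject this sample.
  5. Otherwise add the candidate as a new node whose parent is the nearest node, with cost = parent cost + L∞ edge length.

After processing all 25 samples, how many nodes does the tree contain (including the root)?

1. q=(16,8) nearest=0 d=16 new=(4,4) → add node 1 parent=0 cost=4
2. q=(4,3) nearest=1 d=1 new=(4,3) → add node 2 parent=1 cost=5
3. q=(6,13) nearest=1 d=9 new=(6,8) → add node 3 parent=1 cost=8
4. q=(8,15) nearest=3 d=7 new=(8,12) → add node 4 parent=3 cost=12
5. q=(11,20) nearest=4 d=8 new=(11,16) → blocked by [9,12]×[12,17], reject
6. q=(16,3) nearest=4 d=9 new=(12,8) → blocked by [9,12]×[8,10], reject
7. q=(5,22) nearest=4 d=10 new=(5,16) → blocked by [3,7]×[12,14], reject
8. q=(10,6) nearest=3 d=4 new=(10,6) → add node 5 parent=3 cost=12
9. q=(1,4) nearest=1 d=3 new=(1,4) → add node 6 parent=1 cost=7
10. q=(4,5) nearest=1 d=1 new=(4,5) → blocked by [1,4]×[5,8], reject
11. q=(8,8) nearest=3 d=2 new=(8,8) → add node 7 parent=3 cost=10
12. q=(11,14) nearest=4 d=3 new=(11,14) → blocked by [9,12]×[12,17], reject
13. q=(11,2) nearest=5 d=4 new=(11,2) → add node 8 parent=5 cost=16
14. q=(12,18) nearest=4 d=6 new=(12,16) → blocked by [9,12]×[12,17], reject
15. q=(2,3) nearest=6 d=1 new=(2,3) → add node 9 parent=6 cost=8
16. q=(8,22) nearest=4 d=10 new=(8,16) → add node 10 parent=4 cost=16
17. q=(11,18) nearest=10 d=3 new=(11,18) → blocked by [9,12]×[12,17], reject
18. q=(9,14) nearest=4 d=2 new=(9,14) → blocked by [9,12]×[12,17], reject
19. q=(14,14) nearest=4 d=6 new=(12,14) → blocked by [9,12]×[12,17], reject
20. q=(4,20) nearest=10 d=4 new=(4,20) → blocked by [3,6]×[14,18], reject
21. q=(5,6) nearest=1 d=2 new=(5,6) → add node 11 parent=1 cost=6
22. q=(9,15) nearest=10 d=1 new=(9,15) → blocked by [9,12]×[12,17], reject
23. q=(7,12) nearest=4 d=1 new=(7,12) → blocked by [3,7]×[12,14], reject
24. q=(6,22) nearest=10 d=6 new=(6,20) → add node 12 parent=10 cost=20
25. q=(5,4) nearest=1 d=1 new=(5,4) → add node 13 parent=1 cost=5

Node count: 14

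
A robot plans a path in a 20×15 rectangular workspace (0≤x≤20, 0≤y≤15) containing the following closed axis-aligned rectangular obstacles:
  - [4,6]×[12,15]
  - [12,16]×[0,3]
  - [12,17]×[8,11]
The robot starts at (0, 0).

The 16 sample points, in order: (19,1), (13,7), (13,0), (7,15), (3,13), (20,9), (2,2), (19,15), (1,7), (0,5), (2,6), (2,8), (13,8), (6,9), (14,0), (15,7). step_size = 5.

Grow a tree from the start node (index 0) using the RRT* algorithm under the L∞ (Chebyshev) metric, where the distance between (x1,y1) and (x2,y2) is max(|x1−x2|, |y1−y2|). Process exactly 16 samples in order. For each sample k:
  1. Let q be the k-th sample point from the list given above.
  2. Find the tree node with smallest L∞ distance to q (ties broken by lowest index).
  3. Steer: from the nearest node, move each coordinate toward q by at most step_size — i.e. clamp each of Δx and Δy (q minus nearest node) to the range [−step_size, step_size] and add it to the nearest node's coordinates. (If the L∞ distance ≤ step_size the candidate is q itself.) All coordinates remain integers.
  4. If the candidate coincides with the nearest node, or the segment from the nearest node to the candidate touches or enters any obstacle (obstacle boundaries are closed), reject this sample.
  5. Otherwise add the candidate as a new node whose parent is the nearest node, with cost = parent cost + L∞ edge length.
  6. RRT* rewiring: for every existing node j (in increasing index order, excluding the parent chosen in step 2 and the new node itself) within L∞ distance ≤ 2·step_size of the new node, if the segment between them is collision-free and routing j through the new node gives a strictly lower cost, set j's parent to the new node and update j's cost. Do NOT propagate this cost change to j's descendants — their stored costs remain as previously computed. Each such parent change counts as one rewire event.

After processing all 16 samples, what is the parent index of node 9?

1. q=(19,1) nearest=0 d=19 new=(5,1) → add node 1 parent=0 cost=5
2. q=(13,7) nearest=1 d=8 new=(10,6) → add node 2 parent=1 cost=10
3. q=(13,0) nearest=2 d=6 new=(13,1) → blocked by [12,16]×[0,3], reject
4. q=(7,15) nearest=2 d=9 new=(7,11) → add node 3 parent=2 cost=15
5. q=(3,13) nearest=3 d=4 new=(3,13) → blocked by [4,6]×[12,15], reject
6. q=(20,9) nearest=2 d=10 new=(15,9) → blocked by [12,17]×[8,11], reject
7. q=(2,2) nearest=0 d=2 new=(2,2) → add node 4 parent=0 cost=2; rewire 3→4 (11<15)
8. q=(19,15) nearest=2 d=9 new=(15,11) → blocked by [12,17]×[8,11], reject
9. q=(1,7) nearest=4 d=5 new=(1,7) → add node 5 parent=4 cost=7
10. q=(0,5) nearest=5 d=2 new=(0,5) → add node 6 parent=5 cost=9
11. q=(2,6) nearest=5 d=1 new=(2,6) → add node 7 parent=5 cost=8
12. q=(2,8) nearest=5 d=1 new=(2,8) → add node 8 parent=5 cost=8
13. q=(13,8) nearest=2 d=3 new=(13,8) → blocked by [12,17]×[8,11], reject
14. q=(6,9) nearest=3 d=2 new=(6,9) → add node 9 parent=3 cost=13
15. q=(14,0) nearest=2 d=6 new=(14,1) → blocked by [12,16]×[0,3], reject
16. q=(15,7) nearest=2 d=5 new=(15,7) → add node 10 parent=2 cost=15

Parent of node 9: 3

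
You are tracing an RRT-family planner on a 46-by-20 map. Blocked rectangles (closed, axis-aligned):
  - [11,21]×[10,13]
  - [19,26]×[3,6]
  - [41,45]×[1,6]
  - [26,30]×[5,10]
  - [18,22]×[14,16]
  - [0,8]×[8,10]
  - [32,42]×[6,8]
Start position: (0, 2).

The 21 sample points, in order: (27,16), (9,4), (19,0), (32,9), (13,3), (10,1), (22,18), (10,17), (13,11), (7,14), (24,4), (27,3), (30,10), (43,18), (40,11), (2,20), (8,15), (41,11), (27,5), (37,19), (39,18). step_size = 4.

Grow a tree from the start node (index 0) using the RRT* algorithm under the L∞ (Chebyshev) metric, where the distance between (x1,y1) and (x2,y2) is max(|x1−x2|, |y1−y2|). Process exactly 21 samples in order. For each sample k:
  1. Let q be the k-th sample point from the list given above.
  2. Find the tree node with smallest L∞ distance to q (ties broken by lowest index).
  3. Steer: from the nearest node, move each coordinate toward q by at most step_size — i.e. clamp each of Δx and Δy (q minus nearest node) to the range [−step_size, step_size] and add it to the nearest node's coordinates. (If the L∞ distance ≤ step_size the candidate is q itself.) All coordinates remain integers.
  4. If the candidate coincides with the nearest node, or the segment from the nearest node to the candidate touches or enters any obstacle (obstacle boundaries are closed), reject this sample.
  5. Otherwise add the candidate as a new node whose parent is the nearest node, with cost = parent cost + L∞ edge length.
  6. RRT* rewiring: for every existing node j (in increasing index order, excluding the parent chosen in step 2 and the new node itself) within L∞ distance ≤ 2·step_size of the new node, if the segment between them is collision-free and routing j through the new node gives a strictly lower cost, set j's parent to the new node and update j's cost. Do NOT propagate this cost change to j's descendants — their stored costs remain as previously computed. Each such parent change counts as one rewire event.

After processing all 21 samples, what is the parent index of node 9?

1. q=(27,16) nearest=0 d=27 new=(4,6) → add node 1 parent=0 cost=4
2. q=(9,4) nearest=1 d=5 new=(8,4) → add node 2 parent=1 cost=8
3. q=(19,0) nearest=2 d=11 new=(12,0) → add node 3 parent=2 cost=12
4. q=(32,9) nearest=3 d=20 new=(16,4) → add node 4 parent=3 cost=16
5. q=(13,3) nearest=3 d=3 new=(13,3) → add node 5 parent=3 cost=15
6. q=(10,1) nearest=3 d=2 new=(10,1) → add node 6 parent=3 cost=14
7. q=(22,18) nearest=2 d=14 new=(12,8) → add node 7 parent=2 cost=12
8. q=(10,17) nearest=7 d=9 new=(10,12) → blocked by [11,21]×[10,13], reject
9. q=(13,11) nearest=7 d=3 new=(13,11) → blocked by [11,21]×[10,13], reject
10. q=(7,14) nearest=7 d=6 new=(8,12) → add node 8 parent=7 cost=16
11. q=(24,4) nearest=4 d=8 new=(20,4) → blocked by [19,26]×[3,6], reject
12. q=(27,3) nearest=4 d=11 new=(20,3) → blocked by [19,26]×[3,6], reject
13. q=(30,10) nearest=4 d=14 new=(20,8) → add node 9 parent=4 cost=20
14. q=(43,18) nearest=9 d=23 new=(24,12) → add node 10 parent=9 cost=24
15. q=(40,11) nearest=10 d=16 new=(28,11) → add node 11 parent=10 cost=28
16. q=(2,20) nearest=8 d=8 new=(4,16) → add node 12 parent=8 cost=20
17. q=(8,15) nearest=8 d=3 new=(8,15) → add node 13 parent=8 cost=19
18. q=(41,11) nearest=11 d=13 new=(32,11) → add node 14 parent=11 cost=32
19. q=(27,5) nearest=11 d=6 new=(27,7) → blocked by [26,30]×[5,10], reject
20. q=(37,19) nearest=14 d=8 new=(36,15) → add node 15 parent=14 cost=36
21. q=(39,18) nearest=15 d=3 new=(39,18) → add node 16 parent=15 cost=39

Parent of node 9: 4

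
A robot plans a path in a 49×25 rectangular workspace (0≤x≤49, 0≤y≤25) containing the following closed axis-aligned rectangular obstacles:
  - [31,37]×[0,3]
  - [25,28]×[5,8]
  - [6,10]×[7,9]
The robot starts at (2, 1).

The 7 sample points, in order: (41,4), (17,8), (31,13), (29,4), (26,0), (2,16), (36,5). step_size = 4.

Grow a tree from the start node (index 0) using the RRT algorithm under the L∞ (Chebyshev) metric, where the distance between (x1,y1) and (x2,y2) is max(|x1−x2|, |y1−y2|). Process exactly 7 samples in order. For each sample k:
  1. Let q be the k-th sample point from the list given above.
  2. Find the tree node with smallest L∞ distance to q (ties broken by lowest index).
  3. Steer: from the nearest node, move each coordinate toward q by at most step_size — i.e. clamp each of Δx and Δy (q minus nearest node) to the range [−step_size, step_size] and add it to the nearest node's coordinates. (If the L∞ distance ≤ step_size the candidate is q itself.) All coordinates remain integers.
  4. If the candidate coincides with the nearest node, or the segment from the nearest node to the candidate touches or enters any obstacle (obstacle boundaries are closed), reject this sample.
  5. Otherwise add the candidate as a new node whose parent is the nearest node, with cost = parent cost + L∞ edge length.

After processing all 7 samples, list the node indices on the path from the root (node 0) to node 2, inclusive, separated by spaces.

1. q=(41,4) nearest=0 d=39 new=(6,4) → add node 1 parent=0 cost=4
2. q=(17,8) nearest=1 d=11 new=(10,8) → blocked by [6,10]×[7,9], reject
3. q=(31,13) nearest=1 d=25 new=(10,8) → blocked by [6,10]×[7,9], reject
4. q=(29,4) nearest=1 d=23 new=(10,4) → add node 2 parent=1 cost=8
5. q=(26,0) nearest=2 d=16 new=(14,0) → add node 3 parent=2 cost=12
6. q=(2,16) nearest=1 d=12 new=(2,8) → add node 4 parent=1 cost=8
7. q=(36,5) nearest=3 d=22 new=(18,4) → add node 5 parent=3 cost=16

Path: 0 1 2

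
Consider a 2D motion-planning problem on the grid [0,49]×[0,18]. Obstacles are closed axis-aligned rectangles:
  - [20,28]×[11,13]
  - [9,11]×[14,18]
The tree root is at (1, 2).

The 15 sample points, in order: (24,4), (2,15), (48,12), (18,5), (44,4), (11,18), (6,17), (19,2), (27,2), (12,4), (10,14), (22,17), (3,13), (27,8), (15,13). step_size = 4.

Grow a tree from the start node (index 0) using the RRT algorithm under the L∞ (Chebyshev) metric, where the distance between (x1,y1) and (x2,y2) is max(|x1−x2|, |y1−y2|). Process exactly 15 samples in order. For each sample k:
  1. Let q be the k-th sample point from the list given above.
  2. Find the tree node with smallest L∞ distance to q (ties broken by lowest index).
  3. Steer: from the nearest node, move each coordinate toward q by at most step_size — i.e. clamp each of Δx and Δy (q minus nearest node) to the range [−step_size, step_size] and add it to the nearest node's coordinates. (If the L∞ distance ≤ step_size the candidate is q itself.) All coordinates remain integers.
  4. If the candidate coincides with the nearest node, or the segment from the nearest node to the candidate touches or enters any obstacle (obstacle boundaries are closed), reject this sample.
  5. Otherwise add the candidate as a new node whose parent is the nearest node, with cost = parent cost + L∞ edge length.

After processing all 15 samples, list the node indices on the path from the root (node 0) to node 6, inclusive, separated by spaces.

1. q=(24,4) nearest=0 d=23 new=(5,4) → add node 1 parent=0 cost=4
2. q=(2,15) nearest=1 d=11 new=(2,8) → add node 2 parent=1 cost=8
3. q=(48,12) nearest=1 d=43 new=(9,8) → add node 3 parent=1 cost=8
4. q=(18,5) nearest=3 d=9 new=(13,5) → add node 4 parent=3 cost=12
5. q=(44,4) nearest=4 d=31 new=(17,4) → add node 5 parent=4 cost=16
6. q=(11,18) nearest=2 d=10 new=(6,12) → add node 6 parent=2 cost=12
7. q=(6,17) nearest=6 d=5 new=(6,16) → add node 7 parent=6 cost=16
8. q=(19,2) nearest=5 d=2 new=(19,2) → add node 8 parent=5 cost=18
9. q=(27,2) nearest=8 d=8 new=(23,2) → add node 9 parent=8 cost=22
10. q=(12,4) nearest=4 d=1 new=(12,4) → add node 10 parent=4 cost=13
11. q=(10,14) nearest=6 d=4 new=(10,14) → blocked by [9,11]×[14,18], reject
12. q=(22,17) nearest=4 d=12 new=(17,9) → add node 11 parent=4 cost=16
13. q=(3,13) nearest=6 d=3 new=(3,13) → add node 12 parent=6 cost=15
14. q=(27,8) nearest=9 d=6 new=(27,6) → add node 13 parent=9 cost=26
15. q=(15,13) nearest=11 d=4 new=(15,13) → add node 14 parent=11 cost=20

Path: 0 1 2 6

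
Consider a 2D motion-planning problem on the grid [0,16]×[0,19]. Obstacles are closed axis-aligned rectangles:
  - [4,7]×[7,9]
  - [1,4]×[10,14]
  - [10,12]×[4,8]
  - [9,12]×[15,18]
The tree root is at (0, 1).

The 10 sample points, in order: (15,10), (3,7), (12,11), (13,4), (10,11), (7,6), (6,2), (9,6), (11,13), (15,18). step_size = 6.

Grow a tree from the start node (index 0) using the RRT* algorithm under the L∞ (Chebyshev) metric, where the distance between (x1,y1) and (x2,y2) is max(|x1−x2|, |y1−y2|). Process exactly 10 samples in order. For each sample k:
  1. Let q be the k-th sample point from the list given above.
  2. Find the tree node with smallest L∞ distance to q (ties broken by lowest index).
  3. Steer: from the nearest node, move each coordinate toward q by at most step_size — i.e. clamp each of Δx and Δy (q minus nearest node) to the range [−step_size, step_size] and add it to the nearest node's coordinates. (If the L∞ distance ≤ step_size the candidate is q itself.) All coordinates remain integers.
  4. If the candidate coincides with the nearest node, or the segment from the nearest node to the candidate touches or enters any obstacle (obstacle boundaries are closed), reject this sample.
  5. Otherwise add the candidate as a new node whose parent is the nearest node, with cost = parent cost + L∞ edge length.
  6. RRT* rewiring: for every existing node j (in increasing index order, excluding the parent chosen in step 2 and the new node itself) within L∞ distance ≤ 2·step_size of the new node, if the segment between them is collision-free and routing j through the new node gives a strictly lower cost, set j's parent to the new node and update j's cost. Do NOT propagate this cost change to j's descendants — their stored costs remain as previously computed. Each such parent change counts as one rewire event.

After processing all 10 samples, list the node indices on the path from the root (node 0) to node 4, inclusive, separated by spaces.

Path: 0 1 2 4

1. q=(15,10) nearest=0 d=15 new=(6,7) → blocked by [4,7]×[7,9], reject
2. q=(3,7) nearest=0 d=6 new=(3,7) → add node 1 parent=0 cost=6
3. q=(12,11) nearest=1 d=9 new=(9,11) → blocked by [4,7]×[7,9], reject
4. q=(13,4) nearest=1 d=10 new=(9,4) → add node 2 parent=1 cost=12
5. q=(10,11) nearest=1 d=7 new=(9,11) → blocked by [4,7]×[7,9], reject
6. q=(7,6) nearest=2 d=2 new=(7,6) → add node 3 parent=2 cost=14
7. q=(6,2) nearest=2 d=3 new=(6,2) → add node 4 parent=2 cost=15
8. q=(9,6) nearest=2 d=2 new=(9,6) → add node 5 parent=2 cost=14
9. q=(11,13) nearest=3 d=7 new=(11,12) → add node 6 parent=3 cost=20
10. q=(15,18) nearest=6 d=6 new=(15,18) → add node 7 parent=6 cost=26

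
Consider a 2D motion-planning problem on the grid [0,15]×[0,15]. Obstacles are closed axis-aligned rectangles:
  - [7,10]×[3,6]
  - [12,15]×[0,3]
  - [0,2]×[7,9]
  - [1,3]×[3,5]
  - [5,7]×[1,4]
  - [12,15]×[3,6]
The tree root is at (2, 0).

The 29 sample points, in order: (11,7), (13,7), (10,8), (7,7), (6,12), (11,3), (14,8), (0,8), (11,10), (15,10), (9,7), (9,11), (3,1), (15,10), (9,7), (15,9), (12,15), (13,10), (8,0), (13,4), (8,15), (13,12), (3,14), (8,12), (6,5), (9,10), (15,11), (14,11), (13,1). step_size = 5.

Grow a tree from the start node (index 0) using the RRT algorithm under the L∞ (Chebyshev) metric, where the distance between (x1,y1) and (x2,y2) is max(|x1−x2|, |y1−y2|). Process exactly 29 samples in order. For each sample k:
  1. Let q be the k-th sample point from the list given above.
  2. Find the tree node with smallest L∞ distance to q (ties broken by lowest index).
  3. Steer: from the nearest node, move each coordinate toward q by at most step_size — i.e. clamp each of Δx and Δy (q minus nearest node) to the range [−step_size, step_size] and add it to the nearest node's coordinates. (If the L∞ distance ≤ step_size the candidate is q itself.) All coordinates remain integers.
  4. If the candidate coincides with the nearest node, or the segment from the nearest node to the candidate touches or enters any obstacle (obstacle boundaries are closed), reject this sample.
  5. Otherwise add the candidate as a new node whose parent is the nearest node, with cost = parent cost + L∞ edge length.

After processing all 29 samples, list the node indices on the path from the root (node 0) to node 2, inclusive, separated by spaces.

Path: 0 2

1. q=(11,7) nearest=0 d=9 new=(7,5) → blocked by [7,10]×[3,6], reject
2. q=(13,7) nearest=0 d=11 new=(7,5) → blocked by [7,10]×[3,6], reject
3. q=(10,8) nearest=0 d=8 new=(7,5) → blocked by [7,10]×[3,6], reject
4. q=(7,7) nearest=0 d=7 new=(7,5) → blocked by [7,10]×[3,6], reject
5. q=(6,12) nearest=0 d=12 new=(6,5) → blocked by [5,7]×[1,4], reject
6. q=(11,3) nearest=0 d=9 new=(7,3) → blocked by [7,10]×[3,6], reject
7. q=(14,8) nearest=0 d=12 new=(7,5) → blocked by [7,10]×[3,6], reject
8. q=(0,8) nearest=0 d=8 new=(0,5) → add node 1 parent=0 cost=5
9. q=(11,10) nearest=0 d=10 new=(7,5) → blocked by [7,10]×[3,6], reject
10. q=(15,10) nearest=0 d=13 new=(7,5) → blocked by [7,10]×[3,6], reject
11. q=(9,7) nearest=0 d=7 new=(7,5) → blocked by [7,10]×[3,6], reject
12. q=(9,11) nearest=1 d=9 new=(5,10) → blocked by [0,2]×[7,9], reject
13. q=(3,1) nearest=0 d=1 new=(3,1) → add node 2 parent=0 cost=1
14. q=(15,10) nearest=2 d=12 new=(8,6) → blocked by [7,10]×[3,6], reject
15. q=(9,7) nearest=2 d=6 new=(8,6) → blocked by [7,10]×[3,6], reject
16. q=(15,9) nearest=2 d=12 new=(8,6) → blocked by [7,10]×[3,6], reject
17. q=(12,15) nearest=1 d=12 new=(5,10) → blocked by [0,2]×[7,9], reject
18. q=(13,10) nearest=2 d=10 new=(8,6) → blocked by [7,10]×[3,6], reject
19. q=(8,0) nearest=2 d=5 new=(8,0) → add node 3 parent=2 cost=6
20. q=(13,4) nearest=3 d=5 new=(13,4) → blocked by [12,15]×[3,6], reject
21. q=(8,15) nearest=1 d=10 new=(5,10) → blocked by [0,2]×[7,9], reject
22. q=(13,12) nearest=2 d=11 new=(8,6) → blocked by [7,10]×[3,6], reject
23. q=(3,14) nearest=1 d=9 new=(3,10) → blocked by [0,2]×[7,9], reject
24. q=(8,12) nearest=1 d=8 new=(5,10) → blocked by [0,2]×[7,9], reject
25. q=(6,5) nearest=2 d=4 new=(6,5) → blocked by [5,7]×[1,4], reject
26. q=(9,10) nearest=1 d=9 new=(5,10) → blocked by [0,2]×[7,9], reject
27. q=(15,11) nearest=3 d=11 new=(13,5) → blocked by [12,15]×[3,6], reject
28. q=(14,11) nearest=2 d=11 new=(8,6) → blocked by [7,10]×[3,6], reject
29. q=(13,1) nearest=3 d=5 new=(13,1) → blocked by [12,15]×[0,3], reject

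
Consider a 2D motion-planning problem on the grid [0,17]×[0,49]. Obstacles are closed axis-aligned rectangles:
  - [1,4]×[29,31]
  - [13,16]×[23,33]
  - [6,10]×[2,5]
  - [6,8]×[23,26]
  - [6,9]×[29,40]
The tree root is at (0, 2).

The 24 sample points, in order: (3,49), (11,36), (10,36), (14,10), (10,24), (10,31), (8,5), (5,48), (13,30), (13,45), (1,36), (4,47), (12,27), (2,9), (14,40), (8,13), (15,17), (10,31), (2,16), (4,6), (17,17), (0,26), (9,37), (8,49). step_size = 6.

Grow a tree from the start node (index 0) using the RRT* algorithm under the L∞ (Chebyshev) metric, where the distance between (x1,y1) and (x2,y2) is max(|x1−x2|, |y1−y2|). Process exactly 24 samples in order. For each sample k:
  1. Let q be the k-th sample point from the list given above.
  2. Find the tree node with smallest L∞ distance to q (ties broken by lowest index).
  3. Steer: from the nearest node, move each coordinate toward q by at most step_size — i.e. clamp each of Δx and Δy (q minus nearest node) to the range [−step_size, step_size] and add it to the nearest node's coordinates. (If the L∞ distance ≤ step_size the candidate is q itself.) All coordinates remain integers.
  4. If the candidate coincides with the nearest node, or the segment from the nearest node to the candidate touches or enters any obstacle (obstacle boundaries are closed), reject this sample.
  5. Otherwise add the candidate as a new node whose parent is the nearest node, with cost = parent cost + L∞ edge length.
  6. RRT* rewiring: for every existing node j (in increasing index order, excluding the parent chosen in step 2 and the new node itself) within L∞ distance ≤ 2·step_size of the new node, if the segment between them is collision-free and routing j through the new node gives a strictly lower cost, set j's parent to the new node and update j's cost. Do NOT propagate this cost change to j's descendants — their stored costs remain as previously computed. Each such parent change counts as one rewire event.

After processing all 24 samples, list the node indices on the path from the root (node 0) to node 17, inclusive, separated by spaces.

Path: 0 1 2 3 5 6 7 10 17

1. q=(3,49) nearest=0 d=47 new=(3,8) → add node 1 parent=0 cost=6
2. q=(11,36) nearest=1 d=28 new=(9,14) → add node 2 parent=1 cost=12
3. q=(10,36) nearest=2 d=22 new=(10,20) → add node 3 parent=2 cost=18
4. q=(14,10) nearest=2 d=5 new=(14,10) → add node 4 parent=2 cost=17
5. q=(10,24) nearest=3 d=4 new=(10,24) → add node 5 parent=3 cost=22
6. q=(10,31) nearest=5 d=7 new=(10,30) → add node 6 parent=5 cost=28
7. q=(8,5) nearest=1 d=5 new=(8,5) → blocked by [6,10]×[2,5], reject
8. q=(5,48) nearest=6 d=18 new=(5,36) → blocked by [6,9]×[29,40], reject
9. q=(13,30) nearest=6 d=3 new=(13,30) → blocked by [13,16]×[23,33], reject
10. q=(13,45) nearest=6 d=15 new=(13,36) → add node 7 parent=6 cost=34
11. q=(1,36) nearest=6 d=9 new=(4,36) → blocked by [6,9]×[29,40], reject
12. q=(4,47) nearest=7 d=11 new=(7,42) → blocked by [6,9]×[29,40], reject
13. q=(12,27) nearest=5 d=3 new=(12,27) → add node 8 parent=5 cost=25
14. q=(2,9) nearest=1 d=1 new=(2,9) → add node 9 parent=1 cost=7
15. q=(14,40) nearest=7 d=4 new=(14,40) → add node 10 parent=7 cost=38
16. q=(8,13) nearest=2 d=1 new=(8,13) → add node 11 parent=2 cost=13
17. q=(15,17) nearest=3 d=5 new=(15,17) → add node 12 parent=3 cost=23
18. q=(10,31) nearest=6 d=1 new=(10,31) → add node 13 parent=6 cost=29
19. q=(2,16) nearest=11 d=6 new=(2,16) → add node 14 parent=11 cost=19
20. q=(4,6) nearest=1 d=2 new=(4,6) → add node 15 parent=1 cost=8; rewire 12→15 (19<23); rewire 14→15 (18<19)
21. q=(17,17) nearest=12 d=2 new=(17,17) → add node 16 parent=12 cost=21
22. q=(0,26) nearest=3 d=10 new=(4,26) → blocked by [6,8]×[23,26], reject
23. q=(9,37) nearest=7 d=4 new=(9,37) → blocked by [6,9]×[29,40], reject
24. q=(8,49) nearest=10 d=9 new=(8,46) → add node 17 parent=10 cost=44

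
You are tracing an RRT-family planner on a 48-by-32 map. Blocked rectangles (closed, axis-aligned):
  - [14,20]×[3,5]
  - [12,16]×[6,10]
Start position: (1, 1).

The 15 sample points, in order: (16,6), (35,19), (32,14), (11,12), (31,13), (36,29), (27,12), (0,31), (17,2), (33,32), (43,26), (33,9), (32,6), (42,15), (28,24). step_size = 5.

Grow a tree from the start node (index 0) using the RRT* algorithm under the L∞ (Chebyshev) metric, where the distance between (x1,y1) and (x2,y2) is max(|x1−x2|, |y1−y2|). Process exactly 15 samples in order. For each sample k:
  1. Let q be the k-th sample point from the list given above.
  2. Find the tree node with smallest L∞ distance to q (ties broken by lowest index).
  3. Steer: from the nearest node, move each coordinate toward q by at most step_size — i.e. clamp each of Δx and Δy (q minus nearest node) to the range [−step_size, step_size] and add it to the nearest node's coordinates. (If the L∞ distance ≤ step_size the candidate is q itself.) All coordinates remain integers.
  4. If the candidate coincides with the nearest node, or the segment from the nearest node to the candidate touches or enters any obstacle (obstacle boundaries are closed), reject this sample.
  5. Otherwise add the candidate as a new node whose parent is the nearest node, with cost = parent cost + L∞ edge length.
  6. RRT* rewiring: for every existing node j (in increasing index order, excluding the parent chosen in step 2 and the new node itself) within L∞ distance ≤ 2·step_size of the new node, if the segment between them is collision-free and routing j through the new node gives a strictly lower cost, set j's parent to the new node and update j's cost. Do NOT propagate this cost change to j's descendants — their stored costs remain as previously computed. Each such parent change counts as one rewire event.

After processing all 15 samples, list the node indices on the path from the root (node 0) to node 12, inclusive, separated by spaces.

Path: 0 1 2 3 5 7 11 12

1. q=(16,6) nearest=0 d=15 new=(6,6) → add node 1 parent=0 cost=5
2. q=(35,19) nearest=1 d=29 new=(11,11) → add node 2 parent=1 cost=10
3. q=(32,14) nearest=2 d=21 new=(16,14) → add node 3 parent=2 cost=15
4. q=(11,12) nearest=2 d=1 new=(11,12) → add node 4 parent=2 cost=11
5. q=(31,13) nearest=3 d=15 new=(21,13) → add node 5 parent=3 cost=20
6. q=(36,29) nearest=5 d=16 new=(26,18) → add node 6 parent=5 cost=25
7. q=(27,12) nearest=5 d=6 new=(26,12) → add node 7 parent=5 cost=25
8. q=(0,31) nearest=3 d=17 new=(11,19) → add node 8 parent=3 cost=20
9. q=(17,2) nearest=2 d=9 new=(16,6) → blocked by [12,16]×[6,10], reject
10. q=(33,32) nearest=6 d=14 new=(31,23) → add node 9 parent=6 cost=30
11. q=(43,26) nearest=9 d=12 new=(36,26) → add node 10 parent=9 cost=35
12. q=(33,9) nearest=7 d=7 new=(31,9) → add node 11 parent=7 cost=30
13. q=(32,6) nearest=11 d=3 new=(32,6) → add node 12 parent=11 cost=33
14. q=(42,15) nearest=12 d=10 new=(37,11) → add node 13 parent=12 cost=38
15. q=(28,24) nearest=9 d=3 new=(28,24) → add node 14 parent=9 cost=33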